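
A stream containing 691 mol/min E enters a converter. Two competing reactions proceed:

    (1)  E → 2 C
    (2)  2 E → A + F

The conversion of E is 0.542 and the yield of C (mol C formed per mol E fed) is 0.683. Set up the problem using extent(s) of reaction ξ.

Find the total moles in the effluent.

Yield of C: 2ξ₁ / 691 = 0.683 → ξ₁ = 236 mol/min.
Conversion of E: 1ξ₁ + 2ξ₂ = 0.542 × 691 = 374.5 → ξ₂ = 69.27 mol/min.
Outlet amounts (n = n₀ + Σ ν·ξ):
  E: 691 − 1(236) − 2(69.27) = 316.5
  C: 0 + 2(236) = 472
  A: 0 + 1(69.27) = 69.27
  F: 0 + 1(69.27) = 69.27
Total out = 316.5 + 472 + 69.27 + 69.27 = 927 mol/min.

927 mol/min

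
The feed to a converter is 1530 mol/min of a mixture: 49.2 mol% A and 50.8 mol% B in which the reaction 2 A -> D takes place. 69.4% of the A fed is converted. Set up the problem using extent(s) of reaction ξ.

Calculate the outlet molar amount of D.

261 mol/min

A reacted = 0.694 × 752.8 = 522.4 mol/min; ν_A = −2, so ξ = 522.4/2 = 261.2 mol/min.
Outlet amounts (n = n₀ + ν ξ):
  A: 752.8 − 2(261.2) = 230.3
  D: 0 + 1(261.2) = 261.2
  B: 777.2 (inert)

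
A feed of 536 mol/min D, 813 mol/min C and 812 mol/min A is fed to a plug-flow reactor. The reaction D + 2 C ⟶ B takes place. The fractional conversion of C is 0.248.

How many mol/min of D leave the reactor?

C reacted = 0.248 × 813 = 201.6 mol/min; ν_C = −2, so ξ = 201.6/2 = 100.8 mol/min.
Outlet amounts (n = n₀ + ν ξ):
  D: 536 − 1(100.8) = 435.2
  C: 813 − 2(100.8) = 611.4
  B: 0 + 1(100.8) = 100.8
  A: 812 (inert)

435 mol/min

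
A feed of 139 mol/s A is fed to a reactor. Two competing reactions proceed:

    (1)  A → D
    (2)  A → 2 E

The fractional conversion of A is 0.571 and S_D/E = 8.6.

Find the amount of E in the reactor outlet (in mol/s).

Conversion of A: A consumed = 0.571 × 139 = 79.37 mol/s = 1ξ₁ + 1ξ₂.
Selectivity: 1ξ₁ / (2ξ₂) = 8.6 → ξ₁ = 17.2 ξ₂.
Substitute: (1·17.2 + 1) ξ₂ = 79.37 → ξ₂ = 4.361 mol/s, ξ₁ = 75.01 mol/s.
Outlet amounts (n = n₀ + Σ ν·ξ):
  A: 139 − 1(75.01) − 1(4.361) = 59.63
  D: 0 + 1(75.01) = 75.01
  E: 0 + 2(4.361) = 8.722

8.72 mol/s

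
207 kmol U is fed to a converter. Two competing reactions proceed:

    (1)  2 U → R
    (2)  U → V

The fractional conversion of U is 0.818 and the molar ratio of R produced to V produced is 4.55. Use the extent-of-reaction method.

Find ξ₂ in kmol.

Conversion of U: U consumed = 0.818 × 207 = 169.3 kmol = 2ξ₁ + 1ξ₂.
Selectivity: 1ξ₁ / (1ξ₂) = 4.55 → ξ₁ = 4.55 ξ₂.
Substitute: (2·4.55 + 1) ξ₂ = 169.3 → ξ₂ = 16.76 kmol, ξ₁ = 76.28 kmol.
Outlet amounts (n = n₀ + Σ ν·ξ):
  U: 207 − 2(76.28) − 1(16.76) = 37.67
  R: 0 + 1(76.28) = 76.28
  V: 0 + 1(16.76) = 16.76

ξ₂ = 16.8 kmol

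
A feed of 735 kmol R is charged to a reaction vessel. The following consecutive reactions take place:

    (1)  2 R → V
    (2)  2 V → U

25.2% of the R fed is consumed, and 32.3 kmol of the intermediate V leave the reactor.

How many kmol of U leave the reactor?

Conversion of R: R consumed = 2ξ₁ = 0.252 × 735 → ξ₁ = 92.61 kmol.
V balance: n_V = 0 + 1ξ₁ − 2ξ₂ = 32.3 → ξ₂ = (1·92.61 − 32.3)/2 = 30.16 kmol.
Outlet amounts (n = n₀ + Σ ν·ξ):
  R: 735 − 2(92.61) = 549.8
  V: 0 + 1(92.61) − 2(30.16) = 32.3
  U: 0 + 1(30.16) = 30.16

30.2 kmol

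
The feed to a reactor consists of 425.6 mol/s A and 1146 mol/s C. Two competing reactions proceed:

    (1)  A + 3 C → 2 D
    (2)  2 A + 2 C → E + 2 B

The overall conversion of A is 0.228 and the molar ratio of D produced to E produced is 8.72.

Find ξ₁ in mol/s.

ξ₁ = 66.5 mol/s

Conversion of A: A consumed = 0.228 × 425.6 = 97.04 mol/s = 1ξ₁ + 2ξ₂.
Selectivity: 2ξ₁ / (1ξ₂) = 8.72 → ξ₁ = 4.36 ξ₂.
Substitute: (1·4.36 + 2) ξ₂ = 97.04 → ξ₂ = 15.26 mol/s, ξ₁ = 66.52 mol/s.
Outlet amounts (n = n₀ + Σ ν·ξ):
  A: 425.6 − 1(66.52) − 2(15.26) = 328.6
  C: 1146 − 3(66.52) − 2(15.26) = 915.9
  D: 0 + 2(66.52) = 133
  E: 0 + 1(15.26) = 15.26
  B: 0 + 2(15.26) = 30.51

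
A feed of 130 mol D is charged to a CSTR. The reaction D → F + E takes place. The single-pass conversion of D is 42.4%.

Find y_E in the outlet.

D reacted = 0.424 × 130 = 55.12 mol; ν_D = −1, so ξ = 55.12/1 = 55.12 mol.
Outlet amounts (n = n₀ + ν ξ):
  D: 130 − 1(55.12) = 74.88
  F: 0 + 1(55.12) = 55.12
  E: 0 + 1(55.12) = 55.12
Total out = 185.1 mol; y_E = 55.12 / 185.1 = 0.2978.

0.298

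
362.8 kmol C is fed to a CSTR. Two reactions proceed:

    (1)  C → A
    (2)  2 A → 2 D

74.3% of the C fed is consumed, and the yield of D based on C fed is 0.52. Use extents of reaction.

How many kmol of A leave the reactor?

Conversion of C: C consumed = 1ξ₁ = 0.743 × 362.8 → ξ₁ = 269.6 kmol.
Yield of D: 2ξ₂ / 362.8 = 0.52 → ξ₂ = 94.33 kmol.
Outlet amounts (n = n₀ + Σ ν·ξ):
  C: 362.8 − 1(269.6) = 93.24
  A: 0 + 1(269.6) − 2(94.33) = 80.9
  D: 0 + 2(94.33) = 188.7

80.9 kmol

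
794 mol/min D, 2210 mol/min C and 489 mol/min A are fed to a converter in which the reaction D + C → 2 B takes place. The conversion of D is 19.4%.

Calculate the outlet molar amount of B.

D reacted = 0.194 × 794 = 154 mol/min; ν_D = −1, so ξ = 154/1 = 154 mol/min.
Outlet amounts (n = n₀ + ν ξ):
  D: 794 − 1(154) = 640
  C: 2210 − 1(154) = 2056
  B: 0 + 2(154) = 308.1
  A: 489 (inert)

308 mol/min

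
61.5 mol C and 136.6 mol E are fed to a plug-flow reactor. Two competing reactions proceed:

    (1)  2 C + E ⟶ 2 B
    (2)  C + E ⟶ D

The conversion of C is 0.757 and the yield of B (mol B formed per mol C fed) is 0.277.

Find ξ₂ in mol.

Yield of B: 2ξ₁ / 61.5 = 0.277 → ξ₁ = 8.518 mol.
Conversion of C: 2ξ₁ + 1ξ₂ = 0.757 × 61.5 = 46.56 → ξ₂ = 29.52 mol.
Outlet amounts (n = n₀ + Σ ν·ξ):
  C: 61.5 − 2(8.518) − 1(29.52) = 14.94
  E: 136.6 − 1(8.518) − 1(29.52) = 98.56
  B: 0 + 2(8.518) = 17.04
  D: 0 + 1(29.52) = 29.52

ξ₂ = 29.5 mol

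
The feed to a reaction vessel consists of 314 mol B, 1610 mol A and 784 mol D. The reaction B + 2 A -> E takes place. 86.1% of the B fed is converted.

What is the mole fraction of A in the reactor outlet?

B reacted = 0.861 × 314 = 270.4 mol; ν_B = −1, so ξ = 270.4/1 = 270.4 mol.
Outlet amounts (n = n₀ + ν ξ):
  B: 314 − 1(270.4) = 43.65
  A: 1610 − 2(270.4) = 1069
  E: 0 + 1(270.4) = 270.4
  D: 784 (inert)
Total out = 2167 mol; y_A = 1069 / 2167 = 0.4934.

0.493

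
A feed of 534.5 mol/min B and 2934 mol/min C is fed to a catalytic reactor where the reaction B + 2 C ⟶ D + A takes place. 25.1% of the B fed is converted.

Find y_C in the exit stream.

0.799

B reacted = 0.251 × 534.5 = 134.2 mol/min; ν_B = −1, so ξ = 134.2/1 = 134.2 mol/min.
Outlet amounts (n = n₀ + ν ξ):
  B: 534.5 − 1(134.2) = 400.3
  C: 2934 − 2(134.2) = 2666
  D: 0 + 1(134.2) = 134.2
  A: 0 + 1(134.2) = 134.2
Total out = 3334 mol/min; y_C = 2666 / 3334 = 0.7995.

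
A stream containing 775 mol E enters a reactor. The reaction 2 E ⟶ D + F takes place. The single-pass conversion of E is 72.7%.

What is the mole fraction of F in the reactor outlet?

E reacted = 0.727 × 775 = 563.4 mol; ν_E = −2, so ξ = 563.4/2 = 281.7 mol.
Outlet amounts (n = n₀ + ν ξ):
  E: 775 − 2(281.7) = 211.6
  D: 0 + 1(281.7) = 281.7
  F: 0 + 1(281.7) = 281.7
Total out = 775 mol; y_F = 281.7 / 775 = 0.3635.

0.363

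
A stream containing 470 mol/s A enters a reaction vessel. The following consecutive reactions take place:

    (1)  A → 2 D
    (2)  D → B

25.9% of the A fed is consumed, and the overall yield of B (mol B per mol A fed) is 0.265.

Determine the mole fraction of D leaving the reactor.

0.201

Conversion of A: A consumed = 1ξ₁ = 0.259 × 470 → ξ₁ = 121.7 mol/s.
Yield of B: 1ξ₂ / 470 = 0.265 → ξ₂ = 124.6 mol/s.
Outlet amounts (n = n₀ + Σ ν·ξ):
  A: 470 − 1(121.7) = 348.3
  D: 0 + 2(121.7) − 1(124.6) = 118.9
  B: 0 + 1(124.6) = 124.6
Total out = 591.7 mol/s; y_D = 118.9 / 591.7 = 0.201.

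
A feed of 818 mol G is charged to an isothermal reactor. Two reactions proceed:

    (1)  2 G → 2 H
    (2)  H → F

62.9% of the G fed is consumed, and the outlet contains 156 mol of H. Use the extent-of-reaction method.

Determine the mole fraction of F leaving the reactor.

Conversion of G: G consumed = 2ξ₁ = 0.629 × 818 → ξ₁ = 257.3 mol.
H balance: n_H = 0 + 2ξ₁ − 1ξ₂ = 156 → ξ₂ = (2·257.3 − 156)/1 = 358.5 mol.
Outlet amounts (n = n₀ + Σ ν·ξ):
  G: 818 − 2(257.3) = 303.5
  H: 0 + 2(257.3) − 1(358.5) = 156
  F: 0 + 1(358.5) = 358.5
Total out = 818 mol; y_F = 358.5 / 818 = 0.4383.

0.438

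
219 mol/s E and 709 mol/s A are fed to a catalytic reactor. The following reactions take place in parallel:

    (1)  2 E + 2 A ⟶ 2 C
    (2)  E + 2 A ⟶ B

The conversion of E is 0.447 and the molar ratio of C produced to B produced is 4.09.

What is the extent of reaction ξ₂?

Conversion of E: E consumed = 0.447 × 219 = 97.89 mol/s = 2ξ₁ + 1ξ₂.
Selectivity: 2ξ₁ / (1ξ₂) = 4.09 → ξ₁ = 2.045 ξ₂.
Substitute: (2·2.045 + 1) ξ₂ = 97.89 → ξ₂ = 19.23 mol/s, ξ₁ = 39.33 mol/s.
Outlet amounts (n = n₀ + Σ ν·ξ):
  E: 219 − 2(39.33) − 1(19.23) = 121.1
  A: 709 − 2(39.33) − 2(19.23) = 591.9
  C: 0 + 2(39.33) = 78.66
  B: 0 + 1(19.23) = 19.23

ξ₂ = 19.2 mol/s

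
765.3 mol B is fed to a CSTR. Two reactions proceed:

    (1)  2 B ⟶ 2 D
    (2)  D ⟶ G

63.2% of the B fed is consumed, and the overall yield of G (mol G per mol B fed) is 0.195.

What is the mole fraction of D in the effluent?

Conversion of B: B consumed = 2ξ₁ = 0.632 × 765.3 → ξ₁ = 241.8 mol.
Yield of G: 1ξ₂ / 765.3 = 0.195 → ξ₂ = 149.2 mol.
Outlet amounts (n = n₀ + Σ ν·ξ):
  B: 765.3 − 2(241.8) = 281.6
  D: 0 + 2(241.8) − 1(149.2) = 334.4
  G: 0 + 1(149.2) = 149.2
Total out = 765.3 mol; y_D = 334.4 / 765.3 = 0.437.

0.437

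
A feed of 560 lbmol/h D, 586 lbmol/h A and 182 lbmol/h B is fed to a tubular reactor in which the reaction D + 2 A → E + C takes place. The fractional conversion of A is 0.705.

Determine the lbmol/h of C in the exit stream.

A reacted = 0.705 × 586 = 413.1 lbmol/h; ν_A = −2, so ξ = 413.1/2 = 206.6 lbmol/h.
Outlet amounts (n = n₀ + ν ξ):
  D: 560 − 1(206.6) = 353.4
  A: 586 − 2(206.6) = 172.9
  E: 0 + 1(206.6) = 206.6
  C: 0 + 1(206.6) = 206.6
  B: 182 (inert)

207 lbmol/h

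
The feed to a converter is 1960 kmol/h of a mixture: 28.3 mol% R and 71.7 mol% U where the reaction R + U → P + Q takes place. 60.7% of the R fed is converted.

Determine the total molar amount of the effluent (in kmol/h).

1960 kmol/h

R reacted = 0.607 × 554.7 = 336.7 kmol/h; ν_R = −1, so ξ = 336.7/1 = 336.7 kmol/h.
Outlet amounts (n = n₀ + ν ξ):
  R: 554.7 − 1(336.7) = 218
  U: 1405 − 1(336.7) = 1069
  P: 0 + 1(336.7) = 336.7
  Q: 0 + 1(336.7) = 336.7
Total out = 218 + 1069 + 336.7 + 336.7 = 1960 kmol/h.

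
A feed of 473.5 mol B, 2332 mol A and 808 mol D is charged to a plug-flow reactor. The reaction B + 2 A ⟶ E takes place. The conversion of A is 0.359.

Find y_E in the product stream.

0.151

A reacted = 0.359 × 2332 = 837.2 mol; ν_A = −2, so ξ = 837.2/2 = 418.6 mol.
Outlet amounts (n = n₀ + ν ξ):
  B: 473.5 − 1(418.6) = 54.91
  A: 2332 − 2(418.6) = 1495
  E: 0 + 1(418.6) = 418.6
  D: 808 (inert)
Total out = 2776 mol; y_E = 418.6 / 2776 = 0.1508.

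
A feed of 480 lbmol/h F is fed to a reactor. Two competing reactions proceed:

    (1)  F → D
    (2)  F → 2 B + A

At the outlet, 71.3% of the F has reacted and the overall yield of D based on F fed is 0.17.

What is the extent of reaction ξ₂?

ξ₂ = 261 lbmol/h

Yield of D: 1ξ₁ / 480 = 0.17 → ξ₁ = 81.6 lbmol/h.
Conversion of F: 1ξ₁ + 1ξ₂ = 0.713 × 480 = 342.2 → ξ₂ = 260.6 lbmol/h.
Outlet amounts (n = n₀ + Σ ν·ξ):
  F: 480 − 1(81.6) − 1(260.6) = 137.8
  D: 0 + 1(81.6) = 81.6
  B: 0 + 2(260.6) = 521.3
  A: 0 + 1(260.6) = 260.6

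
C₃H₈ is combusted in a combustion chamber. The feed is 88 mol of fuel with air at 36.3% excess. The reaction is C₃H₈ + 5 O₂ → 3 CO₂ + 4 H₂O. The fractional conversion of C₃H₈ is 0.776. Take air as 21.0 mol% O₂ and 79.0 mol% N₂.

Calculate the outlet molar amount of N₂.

2260 mol

Stoichiometric O₂ = 5 × 88 = 440 mol; O₂ fed = 440 × 1.363 = 599.7 mol.
N₂ fed = 599.7 × 79/21 = 2256 mol.
Fuel reacted = 0.776 × 88 → ξ = 68.29 mol.
Outlet (n = n₀ + ν ξ):
  C₃H₈: 88 − 1(68.29) = 19.71
  O₂: 599.7 − 5(68.29) = 258.3
  N₂: 2256 (inert)
  CO₂: 0 + 3(68.29) = 204.9
  H₂O: 0 + 4(68.29) = 273.2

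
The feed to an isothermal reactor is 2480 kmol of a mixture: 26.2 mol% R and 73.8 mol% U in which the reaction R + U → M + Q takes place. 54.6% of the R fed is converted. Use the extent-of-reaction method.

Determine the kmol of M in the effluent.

R reacted = 0.546 × 649.8 = 354.8 kmol; ν_R = −1, so ξ = 354.8/1 = 354.8 kmol.
Outlet amounts (n = n₀ + ν ξ):
  R: 649.8 − 1(354.8) = 295
  U: 1830 − 1(354.8) = 1475
  M: 0 + 1(354.8) = 354.8
  Q: 0 + 1(354.8) = 354.8

355 kmol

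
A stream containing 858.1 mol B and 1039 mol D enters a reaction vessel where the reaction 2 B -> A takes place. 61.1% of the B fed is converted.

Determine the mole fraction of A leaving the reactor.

B reacted = 0.611 × 858.1 = 524.3 mol; ν_B = −2, so ξ = 524.3/2 = 262.1 mol.
Outlet amounts (n = n₀ + ν ξ):
  B: 858.1 − 2(262.1) = 333.8
  A: 0 + 1(262.1) = 262.1
  D: 1039 (inert)
Total out = 1635 mol; y_A = 262.1 / 1635 = 0.1603.

0.16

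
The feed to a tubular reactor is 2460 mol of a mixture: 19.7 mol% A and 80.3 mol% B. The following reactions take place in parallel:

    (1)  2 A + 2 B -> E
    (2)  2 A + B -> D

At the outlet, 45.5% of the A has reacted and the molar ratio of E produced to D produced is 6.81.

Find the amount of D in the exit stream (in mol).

Conversion of A: A consumed = 0.455 × 484.6 = 220.5 mol = 2ξ₁ + 2ξ₂.
Selectivity: 1ξ₁ / (1ξ₂) = 6.81 → ξ₁ = 6.81 ξ₂.
Substitute: (2·6.81 + 2) ξ₂ = 220.5 → ξ₂ = 14.12 mol, ξ₁ = 96.13 mol.
Outlet amounts (n = n₀ + Σ ν·ξ):
  A: 484.6 − 2(96.13) − 2(14.12) = 264.1
  B: 1975 − 2(96.13) − 1(14.12) = 1769
  E: 0 + 1(96.13) = 96.13
  D: 0 + 1(14.12) = 14.12

14.1 mol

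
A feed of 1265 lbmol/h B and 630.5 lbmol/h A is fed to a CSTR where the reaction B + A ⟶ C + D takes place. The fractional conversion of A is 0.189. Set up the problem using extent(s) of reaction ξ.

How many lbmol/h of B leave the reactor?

1150 lbmol/h

A reacted = 0.189 × 630.5 = 119.2 lbmol/h; ν_A = −1, so ξ = 119.2/1 = 119.2 lbmol/h.
Outlet amounts (n = n₀ + ν ξ):
  B: 1265 − 1(119.2) = 1146
  A: 630.5 − 1(119.2) = 511.3
  C: 0 + 1(119.2) = 119.2
  D: 0 + 1(119.2) = 119.2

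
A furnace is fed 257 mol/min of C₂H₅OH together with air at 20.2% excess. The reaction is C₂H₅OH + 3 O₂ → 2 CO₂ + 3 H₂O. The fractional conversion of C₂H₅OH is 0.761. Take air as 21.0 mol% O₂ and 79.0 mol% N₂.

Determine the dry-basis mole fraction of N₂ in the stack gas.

0.815

Stoichiometric O₂ = 3 × 257 = 771 mol/min; O₂ fed = 771 × 1.202 = 926.7 mol/min.
N₂ fed = 926.7 × 79/21 = 3486 mol/min.
Fuel reacted = 0.761 × 257 → ξ = 195.6 mol/min.
Outlet (n = n₀ + ν ξ):
  C₂H₅OH: 257 − 1(195.6) = 61.42
  O₂: 926.7 − 3(195.6) = 340
  N₂: 3486 (inert)
  CO₂: 0 + 2(195.6) = 391.2
  H₂O: 0 + 3(195.6) = 586.7
Dry total = 4279 mol/min; y_N₂ (dry) = 3486 / 4279 = 0.8148.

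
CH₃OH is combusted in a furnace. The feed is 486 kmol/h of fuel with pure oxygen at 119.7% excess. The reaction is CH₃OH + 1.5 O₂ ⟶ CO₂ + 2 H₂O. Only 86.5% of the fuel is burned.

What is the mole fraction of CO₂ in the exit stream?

Stoichiometric O₂ = 1.5 × 486 = 729 kmol/h; O₂ fed = 729 × 2.197 = 1602 kmol/h.
Fuel reacted = 0.865 × 486 → ξ = 420.4 kmol/h.
Outlet (n = n₀ + ν ξ):
  CH₃OH: 486 − 1(420.4) = 65.61
  O₂: 1602 − 1.5(420.4) = 971
  CO₂: 0 + 1(420.4) = 420.4
  H₂O: 0 + 2(420.4) = 840.8
Total out = 2298 kmol/h; y_CO₂ = 420.4 / 2298 = 0.183.

0.183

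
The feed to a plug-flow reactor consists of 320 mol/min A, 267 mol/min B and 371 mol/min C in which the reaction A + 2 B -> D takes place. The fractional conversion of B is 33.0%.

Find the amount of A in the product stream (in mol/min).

B reacted = 0.33 × 267 = 88.11 mol/min; ν_B = −2, so ξ = 88.11/2 = 44.05 mol/min.
Outlet amounts (n = n₀ + ν ξ):
  A: 320 − 1(44.05) = 275.9
  B: 267 − 2(44.05) = 178.9
  D: 0 + 1(44.05) = 44.05
  C: 371 (inert)

276 mol/min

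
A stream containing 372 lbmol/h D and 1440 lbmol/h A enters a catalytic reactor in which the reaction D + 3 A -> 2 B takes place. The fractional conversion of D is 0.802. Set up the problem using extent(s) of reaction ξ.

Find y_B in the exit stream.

0.491

D reacted = 0.802 × 372 = 298.3 lbmol/h; ν_D = −1, so ξ = 298.3/1 = 298.3 lbmol/h.
Outlet amounts (n = n₀ + ν ξ):
  D: 372 − 1(298.3) = 73.66
  A: 1440 − 3(298.3) = 545
  B: 0 + 2(298.3) = 596.7
Total out = 1215 lbmol/h; y_B = 596.7 / 1215 = 0.491.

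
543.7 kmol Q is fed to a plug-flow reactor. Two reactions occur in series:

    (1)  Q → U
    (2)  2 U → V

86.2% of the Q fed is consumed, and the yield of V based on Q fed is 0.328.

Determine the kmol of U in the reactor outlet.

112 kmol

Conversion of Q: Q consumed = 1ξ₁ = 0.862 × 543.7 → ξ₁ = 468.7 kmol.
Yield of V: 1ξ₂ / 543.7 = 0.328 → ξ₂ = 178.3 kmol.
Outlet amounts (n = n₀ + Σ ν·ξ):
  Q: 543.7 − 1(468.7) = 75.03
  U: 0 + 1(468.7) − 2(178.3) = 112
  V: 0 + 1(178.3) = 178.3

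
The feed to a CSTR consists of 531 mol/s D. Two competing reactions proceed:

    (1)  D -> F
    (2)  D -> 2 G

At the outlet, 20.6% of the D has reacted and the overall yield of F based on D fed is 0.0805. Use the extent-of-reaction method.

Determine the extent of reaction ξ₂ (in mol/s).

Yield of F: 1ξ₁ / 531 = 0.0805 → ξ₁ = 42.75 mol/s.
Conversion of D: 1ξ₁ + 1ξ₂ = 0.206 × 531 = 109.4 → ξ₂ = 66.64 mol/s.
Outlet amounts (n = n₀ + Σ ν·ξ):
  D: 531 − 1(42.75) − 1(66.64) = 421.6
  F: 0 + 1(42.75) = 42.75
  G: 0 + 2(66.64) = 133.3

ξ₂ = 66.6 mol/s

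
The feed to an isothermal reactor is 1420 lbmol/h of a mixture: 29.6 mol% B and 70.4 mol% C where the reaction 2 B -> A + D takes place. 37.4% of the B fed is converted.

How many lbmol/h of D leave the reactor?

B reacted = 0.374 × 420.3 = 157.2 lbmol/h; ν_B = −2, so ξ = 157.2/2 = 78.6 lbmol/h.
Outlet amounts (n = n₀ + ν ξ):
  B: 420.3 − 2(78.6) = 263.1
  A: 0 + 1(78.6) = 78.6
  D: 0 + 1(78.6) = 78.6
  C: 999.7 (inert)

78.6 lbmol/h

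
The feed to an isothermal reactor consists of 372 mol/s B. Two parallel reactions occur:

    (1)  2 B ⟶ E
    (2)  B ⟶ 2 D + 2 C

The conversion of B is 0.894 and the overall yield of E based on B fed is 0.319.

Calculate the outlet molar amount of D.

Yield of E: 1ξ₁ / 372 = 0.319 → ξ₁ = 118.7 mol/s.
Conversion of B: 2ξ₁ + 1ξ₂ = 0.894 × 372 = 332.6 → ξ₂ = 95.23 mol/s.
Outlet amounts (n = n₀ + Σ ν·ξ):
  B: 372 − 2(118.7) − 1(95.23) = 39.43
  E: 0 + 1(118.7) = 118.7
  D: 0 + 2(95.23) = 190.5
  C: 0 + 2(95.23) = 190.5

190 mol/s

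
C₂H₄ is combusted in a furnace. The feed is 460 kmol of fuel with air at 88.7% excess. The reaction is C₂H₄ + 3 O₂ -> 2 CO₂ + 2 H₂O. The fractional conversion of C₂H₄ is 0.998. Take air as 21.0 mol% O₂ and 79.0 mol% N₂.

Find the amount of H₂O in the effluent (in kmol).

918 kmol

Stoichiometric O₂ = 3 × 460 = 1380 kmol; O₂ fed = 1380 × 1.887 = 2604 kmol.
N₂ fed = 2604 × 79/21 = 9796 kmol.
Fuel reacted = 0.998 × 460 → ξ = 459.1 kmol.
Outlet (n = n₀ + ν ξ):
  C₂H₄: 460 − 1(459.1) = 0.92
  O₂: 2604 − 3(459.1) = 1227
  N₂: 9796 (inert)
  CO₂: 0 + 2(459.1) = 918.2
  H₂O: 0 + 2(459.1) = 918.2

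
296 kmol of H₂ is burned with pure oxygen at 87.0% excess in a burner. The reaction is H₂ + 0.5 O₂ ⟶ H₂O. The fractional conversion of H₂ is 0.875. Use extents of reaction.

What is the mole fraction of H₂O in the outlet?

0.584

Stoichiometric O₂ = 0.5 × 296 = 148 kmol; O₂ fed = 148 × 1.870 = 276.8 kmol.
Fuel reacted = 0.875 × 296 → ξ = 259 kmol.
Outlet (n = n₀ + ν ξ):
  H₂: 296 − 1(259) = 37
  O₂: 276.8 − 0.5(259) = 147.3
  H₂O: 0 + 1(259) = 259
Total out = 443.3 kmol; y_H₂O = 259 / 443.3 = 0.5843.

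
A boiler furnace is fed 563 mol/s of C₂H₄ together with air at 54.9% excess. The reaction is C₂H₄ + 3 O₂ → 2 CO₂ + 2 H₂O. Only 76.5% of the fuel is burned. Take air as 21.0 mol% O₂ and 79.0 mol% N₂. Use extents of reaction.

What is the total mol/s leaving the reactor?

Stoichiometric O₂ = 3 × 563 = 1689 mol/s; O₂ fed = 1689 × 1.549 = 2616 mol/s.
N₂ fed = 2616 × 79/21 = 9842 mol/s.
Fuel reacted = 0.765 × 563 → ξ = 430.7 mol/s.
Outlet (n = n₀ + ν ξ):
  C₂H₄: 563 − 1(430.7) = 132.3
  O₂: 2616 − 3(430.7) = 1324
  N₂: 9842 (inert)
  CO₂: 0 + 2(430.7) = 861.4
  H₂O: 0 + 2(430.7) = 861.4
Total out = 132.3 + 1324 + 9842 + 861.4 + 861.4 = 13020 mol/s.

13000 mol/s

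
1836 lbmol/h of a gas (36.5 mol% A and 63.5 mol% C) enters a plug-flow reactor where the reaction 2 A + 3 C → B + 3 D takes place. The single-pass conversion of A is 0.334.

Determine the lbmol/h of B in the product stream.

A reacted = 0.334 × 670.1 = 223.8 lbmol/h; ν_A = −2, so ξ = 223.8/2 = 111.9 lbmol/h.
Outlet amounts (n = n₀ + ν ξ):
  A: 670.1 − 2(111.9) = 446.3
  C: 1166 − 3(111.9) = 830.1
  B: 0 + 1(111.9) = 111.9
  D: 0 + 3(111.9) = 335.7

112 lbmol/h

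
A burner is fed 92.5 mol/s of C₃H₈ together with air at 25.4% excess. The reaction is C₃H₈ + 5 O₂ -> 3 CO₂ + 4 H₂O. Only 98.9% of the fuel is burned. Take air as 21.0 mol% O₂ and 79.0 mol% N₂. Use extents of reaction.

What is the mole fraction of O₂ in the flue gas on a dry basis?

0.0475

Stoichiometric O₂ = 5 × 92.5 = 462.5 mol/s; O₂ fed = 462.5 × 1.254 = 580 mol/s.
N₂ fed = 580 × 79/21 = 2182 mol/s.
Fuel reacted = 0.989 × 92.5 → ξ = 91.48 mol/s.
Outlet (n = n₀ + ν ξ):
  C₃H₈: 92.5 − 1(91.48) = 1.017
  O₂: 580 − 5(91.48) = 122.6
  N₂: 2182 (inert)
  CO₂: 0 + 3(91.48) = 274.4
  H₂O: 0 + 4(91.48) = 365.9
Dry total = 2580 mol/s; y_O₂ (dry) = 122.6 / 2580 = 0.04751.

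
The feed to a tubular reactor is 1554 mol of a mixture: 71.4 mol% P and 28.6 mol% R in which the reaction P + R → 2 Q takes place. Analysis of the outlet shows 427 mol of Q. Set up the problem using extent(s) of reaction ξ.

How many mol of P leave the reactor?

896 mol

For Q: n = n₀ + 2ξ → 427 = 0 + 2ξ, giving ξ = 213.5 mol.
Outlet amounts (n = n₀ + ν ξ):
  P: 1110 − 1(213.5) = 896.1
  R: 444.4 − 1(213.5) = 230.9
  Q: 0 + 2(213.5) = 427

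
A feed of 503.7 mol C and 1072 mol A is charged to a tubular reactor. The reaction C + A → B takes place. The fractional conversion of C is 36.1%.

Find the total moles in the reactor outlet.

1390 mol

C reacted = 0.361 × 503.7 = 181.8 mol; ν_C = −1, so ξ = 181.8/1 = 181.8 mol.
Outlet amounts (n = n₀ + ν ξ):
  C: 503.7 − 1(181.8) = 321.9
  A: 1072 − 1(181.8) = 890.2
  B: 0 + 1(181.8) = 181.8
Total out = 321.9 + 890.2 + 181.8 = 1394 mol.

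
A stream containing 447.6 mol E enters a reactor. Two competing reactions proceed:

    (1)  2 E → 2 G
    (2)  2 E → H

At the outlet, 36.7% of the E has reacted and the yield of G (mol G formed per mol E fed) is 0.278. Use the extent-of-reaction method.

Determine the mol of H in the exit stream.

Yield of G: 2ξ₁ / 447.6 = 0.278 → ξ₁ = 62.22 mol.
Conversion of E: 2ξ₁ + 2ξ₂ = 0.367 × 447.6 = 164.3 → ξ₂ = 19.92 mol.
Outlet amounts (n = n₀ + Σ ν·ξ):
  E: 447.6 − 2(62.22) − 2(19.92) = 283.3
  G: 0 + 2(62.22) = 124.4
  H: 0 + 1(19.92) = 19.92

19.9 mol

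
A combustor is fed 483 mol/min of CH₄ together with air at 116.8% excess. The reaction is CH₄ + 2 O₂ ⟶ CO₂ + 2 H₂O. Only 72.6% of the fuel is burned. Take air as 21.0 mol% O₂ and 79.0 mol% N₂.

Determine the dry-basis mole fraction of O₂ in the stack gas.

0.143

Stoichiometric O₂ = 2 × 483 = 966 mol/min; O₂ fed = 966 × 2.168 = 2094 mol/min.
N₂ fed = 2094 × 79/21 = 7879 mol/min.
Fuel reacted = 0.726 × 483 → ξ = 350.7 mol/min.
Outlet (n = n₀ + ν ξ):
  CH₄: 483 − 1(350.7) = 132.3
  O₂: 2094 − 2(350.7) = 1393
  N₂: 7879 (inert)
  CO₂: 0 + 1(350.7) = 350.7
  H₂O: 0 + 2(350.7) = 701.3
Dry total = 9754 mol/min; y_O₂ (dry) = 1393 / 9754 = 0.1428.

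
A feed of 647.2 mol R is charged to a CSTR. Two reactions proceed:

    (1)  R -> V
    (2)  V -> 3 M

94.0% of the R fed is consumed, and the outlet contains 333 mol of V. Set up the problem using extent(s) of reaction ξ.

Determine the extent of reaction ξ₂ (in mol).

Conversion of R: R consumed = 1ξ₁ = 0.94 × 647.2 → ξ₁ = 608.4 mol.
V balance: n_V = 0 + 1ξ₁ − 1ξ₂ = 333 → ξ₂ = (1·608.4 − 333)/1 = 275.4 mol.
Outlet amounts (n = n₀ + Σ ν·ξ):
  R: 647.2 − 1(608.4) = 38.83
  V: 0 + 1(608.4) − 1(275.4) = 333
  M: 0 + 3(275.4) = 826.1

ξ₂ = 275 mol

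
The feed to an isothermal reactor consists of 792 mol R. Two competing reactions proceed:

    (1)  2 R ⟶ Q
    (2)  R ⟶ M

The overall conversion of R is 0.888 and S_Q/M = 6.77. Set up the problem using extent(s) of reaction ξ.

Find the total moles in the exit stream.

465 mol

Conversion of R: R consumed = 0.888 × 792 = 703.3 mol = 2ξ₁ + 1ξ₂.
Selectivity: 1ξ₁ / (1ξ₂) = 6.77 → ξ₁ = 6.77 ξ₂.
Substitute: (2·6.77 + 1) ξ₂ = 703.3 → ξ₂ = 48.37 mol, ξ₁ = 327.5 mol.
Outlet amounts (n = n₀ + Σ ν·ξ):
  R: 792 − 2(327.5) − 1(48.37) = 88.7
  Q: 0 + 1(327.5) = 327.5
  M: 0 + 1(48.37) = 48.37
Total out = 88.7 + 327.5 + 48.37 = 464.5 mol.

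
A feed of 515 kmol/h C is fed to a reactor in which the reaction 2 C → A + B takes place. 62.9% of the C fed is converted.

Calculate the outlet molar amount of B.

C reacted = 0.629 × 515 = 323.9 kmol/h; ν_C = −2, so ξ = 323.9/2 = 162 kmol/h.
Outlet amounts (n = n₀ + ν ξ):
  C: 515 − 2(162) = 191.1
  A: 0 + 1(162) = 162
  B: 0 + 1(162) = 162

162 kmol/h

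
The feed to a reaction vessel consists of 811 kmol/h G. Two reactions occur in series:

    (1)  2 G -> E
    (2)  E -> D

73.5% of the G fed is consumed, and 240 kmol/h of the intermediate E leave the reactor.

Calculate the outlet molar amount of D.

Conversion of G: G consumed = 2ξ₁ = 0.735 × 811 → ξ₁ = 298 kmol/h.
E balance: n_E = 0 + 1ξ₁ − 1ξ₂ = 240 → ξ₂ = (1·298 − 240)/1 = 58.04 kmol/h.
Outlet amounts (n = n₀ + Σ ν·ξ):
  G: 811 − 2(298) = 214.9
  E: 0 + 1(298) − 1(58.04) = 240
  D: 0 + 1(58.04) = 58.04

58 kmol/h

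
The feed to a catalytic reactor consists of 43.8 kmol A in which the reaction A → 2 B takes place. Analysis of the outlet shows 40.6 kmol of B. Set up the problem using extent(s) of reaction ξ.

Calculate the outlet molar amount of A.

For B: n = n₀ + 2ξ → 40.6 = 0 + 2ξ, giving ξ = 20.3 kmol.
Outlet amounts (n = n₀ + ν ξ):
  A: 43.8 − 1(20.3) = 23.5
  B: 0 + 2(20.3) = 40.6

23.5 kmol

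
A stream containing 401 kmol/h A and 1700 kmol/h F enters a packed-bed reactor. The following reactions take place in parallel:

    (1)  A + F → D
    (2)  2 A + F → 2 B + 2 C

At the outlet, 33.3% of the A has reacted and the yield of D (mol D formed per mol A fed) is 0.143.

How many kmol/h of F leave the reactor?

1600 kmol/h

Yield of D: 1ξ₁ / 401 = 0.143 → ξ₁ = 57.34 kmol/h.
Conversion of A: 1ξ₁ + 2ξ₂ = 0.333 × 401 = 133.5 → ξ₂ = 38.1 kmol/h.
Outlet amounts (n = n₀ + Σ ν·ξ):
  A: 401 − 1(57.34) − 2(38.1) = 267.5
  F: 1700 − 1(57.34) − 1(38.1) = 1605
  D: 0 + 1(57.34) = 57.34
  B: 0 + 2(38.1) = 76.19
  C: 0 + 2(38.1) = 76.19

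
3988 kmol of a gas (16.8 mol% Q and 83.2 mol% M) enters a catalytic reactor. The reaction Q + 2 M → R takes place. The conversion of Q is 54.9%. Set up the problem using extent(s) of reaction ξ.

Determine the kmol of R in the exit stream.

368 kmol

Q reacted = 0.549 × 670 = 367.8 kmol; ν_Q = −1, so ξ = 367.8/1 = 367.8 kmol.
Outlet amounts (n = n₀ + ν ξ):
  Q: 670 − 1(367.8) = 302.2
  M: 3318 − 2(367.8) = 2582
  R: 0 + 1(367.8) = 367.8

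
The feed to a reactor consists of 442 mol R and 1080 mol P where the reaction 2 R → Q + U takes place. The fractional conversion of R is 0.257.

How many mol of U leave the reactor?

R reacted = 0.257 × 442 = 113.6 mol; ν_R = −2, so ξ = 113.6/2 = 56.8 mol.
Outlet amounts (n = n₀ + ν ξ):
  R: 442 − 2(56.8) = 328.4
  Q: 0 + 1(56.8) = 56.8
  U: 0 + 1(56.8) = 56.8
  P: 1080 (inert)

56.8 mol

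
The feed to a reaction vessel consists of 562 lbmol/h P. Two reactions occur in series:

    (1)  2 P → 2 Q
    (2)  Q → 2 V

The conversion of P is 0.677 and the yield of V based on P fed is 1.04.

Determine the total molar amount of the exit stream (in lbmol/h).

854 lbmol/h

Conversion of P: P consumed = 2ξ₁ = 0.677 × 562 → ξ₁ = 190.2 lbmol/h.
Yield of V: 2ξ₂ / 562 = 1.04 → ξ₂ = 292.2 lbmol/h.
Outlet amounts (n = n₀ + Σ ν·ξ):
  P: 562 − 2(190.2) = 181.5
  Q: 0 + 2(190.2) − 1(292.2) = 88.23
  V: 0 + 2(292.2) = 584.5
Total out = 181.5 + 88.23 + 584.5 = 854.2 lbmol/h.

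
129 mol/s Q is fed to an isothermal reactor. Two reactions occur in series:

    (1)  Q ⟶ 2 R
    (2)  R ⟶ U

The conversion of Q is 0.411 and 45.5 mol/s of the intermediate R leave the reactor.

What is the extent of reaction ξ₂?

ξ₂ = 60.5 mol/s

Conversion of Q: Q consumed = 1ξ₁ = 0.411 × 129 → ξ₁ = 53.02 mol/s.
R balance: n_R = 0 + 2ξ₁ − 1ξ₂ = 45.5 → ξ₂ = (2·53.02 − 45.5)/1 = 60.54 mol/s.
Outlet amounts (n = n₀ + Σ ν·ξ):
  Q: 129 − 1(53.02) = 75.98
  R: 0 + 2(53.02) − 1(60.54) = 45.5
  U: 0 + 1(60.54) = 60.54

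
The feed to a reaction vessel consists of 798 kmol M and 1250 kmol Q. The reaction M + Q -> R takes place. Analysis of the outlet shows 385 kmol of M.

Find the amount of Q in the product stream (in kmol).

For M: n = n₀ − 1ξ → 385 = 798 − 1ξ, giving ξ = 413 kmol.
Outlet amounts (n = n₀ + ν ξ):
  M: 798 − 1(413) = 385
  Q: 1250 − 1(413) = 837
  R: 0 + 1(413) = 413

837 kmol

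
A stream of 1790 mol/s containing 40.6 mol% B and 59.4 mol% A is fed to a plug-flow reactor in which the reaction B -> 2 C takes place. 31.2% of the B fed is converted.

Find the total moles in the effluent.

2020 mol/s

B reacted = 0.312 × 726.7 = 226.7 mol/s; ν_B = −1, so ξ = 226.7/1 = 226.7 mol/s.
Outlet amounts (n = n₀ + ν ξ):
  B: 726.7 − 1(226.7) = 500
  C: 0 + 2(226.7) = 453.5
  A: 1063 (inert)
Total out = 500 + 453.5 + 1063 = 2017 mol/s.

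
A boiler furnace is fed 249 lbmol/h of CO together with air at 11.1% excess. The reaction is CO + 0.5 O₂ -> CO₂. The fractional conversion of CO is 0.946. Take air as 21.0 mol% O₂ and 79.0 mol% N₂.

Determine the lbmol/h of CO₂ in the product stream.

236 lbmol/h

Stoichiometric O₂ = 0.5 × 249 = 124.5 lbmol/h; O₂ fed = 124.5 × 1.111 = 138.3 lbmol/h.
N₂ fed = 138.3 × 79/21 = 520.3 lbmol/h.
Fuel reacted = 0.946 × 249 → ξ = 235.6 lbmol/h.
Outlet (n = n₀ + ν ξ):
  CO: 249 − 1(235.6) = 13.45
  O₂: 138.3 − 0.5(235.6) = 20.54
  N₂: 520.3 (inert)
  CO₂: 0 + 1(235.6) = 235.6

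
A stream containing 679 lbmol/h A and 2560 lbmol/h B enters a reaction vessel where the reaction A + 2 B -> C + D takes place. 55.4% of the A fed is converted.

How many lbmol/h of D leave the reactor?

376 lbmol/h

A reacted = 0.554 × 679 = 376.2 lbmol/h; ν_A = −1, so ξ = 376.2/1 = 376.2 lbmol/h.
Outlet amounts (n = n₀ + ν ξ):
  A: 679 − 1(376.2) = 302.8
  B: 2560 − 2(376.2) = 1808
  C: 0 + 1(376.2) = 376.2
  D: 0 + 1(376.2) = 376.2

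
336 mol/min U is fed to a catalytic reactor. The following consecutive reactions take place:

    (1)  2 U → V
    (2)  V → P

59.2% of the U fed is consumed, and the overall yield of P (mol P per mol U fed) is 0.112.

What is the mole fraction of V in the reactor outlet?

Conversion of U: U consumed = 2ξ₁ = 0.592 × 336 → ξ₁ = 99.46 mol/min.
Yield of P: 1ξ₂ / 336 = 0.112 → ξ₂ = 37.63 mol/min.
Outlet amounts (n = n₀ + Σ ν·ξ):
  U: 336 − 2(99.46) = 137.1
  V: 0 + 1(99.46) − 1(37.63) = 61.82
  P: 0 + 1(37.63) = 37.63
Total out = 236.5 mol/min; y_V = 61.82 / 236.5 = 0.2614.

0.261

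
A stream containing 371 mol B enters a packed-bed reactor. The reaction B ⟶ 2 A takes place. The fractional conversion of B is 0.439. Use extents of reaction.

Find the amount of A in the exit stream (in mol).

326 mol

B reacted = 0.439 × 371 = 162.9 mol; ν_B = −1, so ξ = 162.9/1 = 162.9 mol.
Outlet amounts (n = n₀ + ν ξ):
  B: 371 − 1(162.9) = 208.1
  A: 0 + 2(162.9) = 325.7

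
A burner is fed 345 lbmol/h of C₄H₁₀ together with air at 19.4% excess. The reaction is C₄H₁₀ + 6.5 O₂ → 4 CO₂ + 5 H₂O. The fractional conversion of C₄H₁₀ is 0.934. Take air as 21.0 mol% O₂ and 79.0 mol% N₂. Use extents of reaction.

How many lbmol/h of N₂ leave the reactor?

Stoichiometric O₂ = 6.5 × 345 = 2242 lbmol/h; O₂ fed = 2242 × 1.194 = 2678 lbmol/h.
N₂ fed = 2678 × 79/21 = 10070 lbmol/h.
Fuel reacted = 0.934 × 345 → ξ = 322.2 lbmol/h.
Outlet (n = n₀ + ν ξ):
  C₄H₁₀: 345 − 1(322.2) = 22.77
  O₂: 2678 − 6.5(322.2) = 583.1
  N₂: 10070 (inert)
  CO₂: 0 + 4(322.2) = 1289
  H₂O: 0 + 5(322.2) = 1611

10100 lbmol/h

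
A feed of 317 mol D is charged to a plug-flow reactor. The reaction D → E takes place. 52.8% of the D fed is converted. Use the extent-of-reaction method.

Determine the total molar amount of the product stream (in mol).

317 mol

D reacted = 0.528 × 317 = 167.4 mol; ν_D = −1, so ξ = 167.4/1 = 167.4 mol.
Outlet amounts (n = n₀ + ν ξ):
  D: 317 − 1(167.4) = 149.6
  E: 0 + 1(167.4) = 167.4
Total out = 149.6 + 167.4 = 317 mol.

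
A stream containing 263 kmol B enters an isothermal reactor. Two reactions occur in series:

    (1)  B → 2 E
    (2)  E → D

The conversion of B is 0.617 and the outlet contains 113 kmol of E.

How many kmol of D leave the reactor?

Conversion of B: B consumed = 1ξ₁ = 0.617 × 263 → ξ₁ = 162.3 kmol.
E balance: n_E = 0 + 2ξ₁ − 1ξ₂ = 113 → ξ₂ = (2·162.3 − 113)/1 = 211.5 kmol.
Outlet amounts (n = n₀ + Σ ν·ξ):
  B: 263 − 1(162.3) = 100.7
  E: 0 + 2(162.3) − 1(211.5) = 113
  D: 0 + 1(211.5) = 211.5

212 kmol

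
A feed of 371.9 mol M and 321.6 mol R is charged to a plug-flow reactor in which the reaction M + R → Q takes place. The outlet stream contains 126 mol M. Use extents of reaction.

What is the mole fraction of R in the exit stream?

0.169

For M: n = n₀ − 1ξ → 126 = 371.9 − 1ξ, giving ξ = 245.9 mol.
Outlet amounts (n = n₀ + ν ξ):
  M: 371.9 − 1(245.9) = 126
  R: 321.6 − 1(245.9) = 75.7
  Q: 0 + 1(245.9) = 245.9
Total out = 447.6 mol; y_R = 75.7 / 447.6 = 0.1691.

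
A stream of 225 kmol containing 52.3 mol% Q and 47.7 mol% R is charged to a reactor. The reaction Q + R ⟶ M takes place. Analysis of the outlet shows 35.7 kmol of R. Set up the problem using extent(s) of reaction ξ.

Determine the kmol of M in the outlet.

For R: n = n₀ − 1ξ → 35.7 = 107.3 − 1ξ, giving ξ = 71.62 kmol.
Outlet amounts (n = n₀ + ν ξ):
  Q: 117.7 − 1(71.62) = 46.05
  R: 107.3 − 1(71.62) = 35.7
  M: 0 + 1(71.62) = 71.62

71.6 kmol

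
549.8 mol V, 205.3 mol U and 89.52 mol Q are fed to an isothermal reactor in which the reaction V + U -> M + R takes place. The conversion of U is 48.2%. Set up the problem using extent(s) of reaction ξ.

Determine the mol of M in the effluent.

99 mol

U reacted = 0.482 × 205.3 = 98.95 mol; ν_U = −1, so ξ = 98.95/1 = 98.95 mol.
Outlet amounts (n = n₀ + ν ξ):
  V: 549.8 − 1(98.95) = 450.8
  U: 205.3 − 1(98.95) = 106.3
  M: 0 + 1(98.95) = 98.95
  R: 0 + 1(98.95) = 98.95
  Q: 89.52 (inert)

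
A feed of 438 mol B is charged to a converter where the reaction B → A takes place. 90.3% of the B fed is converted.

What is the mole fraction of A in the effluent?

0.903

B reacted = 0.903 × 438 = 395.5 mol; ν_B = −1, so ξ = 395.5/1 = 395.5 mol.
Outlet amounts (n = n₀ + ν ξ):
  B: 438 − 1(395.5) = 42.49
  A: 0 + 1(395.5) = 395.5
Total out = 438 mol; y_A = 395.5 / 438 = 0.903.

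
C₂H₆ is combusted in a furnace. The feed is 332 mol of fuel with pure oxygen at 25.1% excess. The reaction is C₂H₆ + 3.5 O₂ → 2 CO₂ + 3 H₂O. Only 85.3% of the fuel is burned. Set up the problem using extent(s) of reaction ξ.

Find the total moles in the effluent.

1930 mol

Stoichiometric O₂ = 3.5 × 332 = 1162 mol; O₂ fed = 1162 × 1.251 = 1454 mol.
Fuel reacted = 0.853 × 332 → ξ = 283.2 mol.
Outlet (n = n₀ + ν ξ):
  C₂H₆: 332 − 1(283.2) = 48.8
  O₂: 1454 − 3.5(283.2) = 462.5
  CO₂: 0 + 2(283.2) = 566.4
  H₂O: 0 + 3(283.2) = 849.6
Total out = 48.8 + 462.5 + 566.4 + 849.6 = 1927 mol.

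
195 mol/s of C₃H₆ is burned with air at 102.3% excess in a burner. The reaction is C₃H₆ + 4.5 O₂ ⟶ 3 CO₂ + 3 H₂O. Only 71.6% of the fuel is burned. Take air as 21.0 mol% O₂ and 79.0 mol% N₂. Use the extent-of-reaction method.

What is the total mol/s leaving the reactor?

8720 mol/s

Stoichiometric O₂ = 4.5 × 195 = 877.5 mol/s; O₂ fed = 877.5 × 2.023 = 1775 mol/s.
N₂ fed = 1775 × 79/21 = 6678 mol/s.
Fuel reacted = 0.716 × 195 → ξ = 139.6 mol/s.
Outlet (n = n₀ + ν ξ):
  C₃H₆: 195 − 1(139.6) = 55.38
  O₂: 1775 − 4.5(139.6) = 1147
  N₂: 6678 (inert)
  CO₂: 0 + 3(139.6) = 418.9
  H₂O: 0 + 3(139.6) = 418.9
Total out = 55.38 + 1147 + 6678 + 418.9 + 418.9 = 8718 mol/s.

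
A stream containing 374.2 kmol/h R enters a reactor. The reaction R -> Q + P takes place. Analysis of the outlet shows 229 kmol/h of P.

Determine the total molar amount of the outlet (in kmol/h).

For P: n = n₀ + 1ξ → 229 = 0 + 1ξ, giving ξ = 229 kmol/h.
Outlet amounts (n = n₀ + ν ξ):
  R: 374.2 − 1(229) = 145.2
  Q: 0 + 1(229) = 229
  P: 0 + 1(229) = 229
Total out = 145.2 + 229 + 229 = 603.2 kmol/h.

603 kmol/h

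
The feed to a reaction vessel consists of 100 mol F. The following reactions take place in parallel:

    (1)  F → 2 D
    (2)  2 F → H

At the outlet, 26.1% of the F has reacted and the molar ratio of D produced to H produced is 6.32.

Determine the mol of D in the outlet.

Conversion of F: F consumed = 0.261 × 100 = 26.1 mol = 1ξ₁ + 2ξ₂.
Selectivity: 2ξ₁ / (1ξ₂) = 6.32 → ξ₁ = 3.16 ξ₂.
Substitute: (1·3.16 + 2) ξ₂ = 26.1 → ξ₂ = 5.058 mol, ξ₁ = 15.98 mol.
Outlet amounts (n = n₀ + Σ ν·ξ):
  F: 100 − 1(15.98) − 2(5.058) = 73.9
  D: 0 + 2(15.98) = 31.97
  H: 0 + 1(5.058) = 5.058

32 mol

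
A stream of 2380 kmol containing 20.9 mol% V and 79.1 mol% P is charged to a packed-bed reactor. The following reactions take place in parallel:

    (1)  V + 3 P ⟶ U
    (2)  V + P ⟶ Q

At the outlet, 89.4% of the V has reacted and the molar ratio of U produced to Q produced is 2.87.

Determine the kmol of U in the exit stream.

330 kmol

Conversion of V: V consumed = 0.894 × 497.4 = 444.7 kmol = 1ξ₁ + 1ξ₂.
Selectivity: 1ξ₁ / (1ξ₂) = 2.87 → ξ₁ = 2.87 ξ₂.
Substitute: (1·2.87 + 1) ξ₂ = 444.7 → ξ₂ = 114.9 kmol, ξ₁ = 329.8 kmol.
Outlet amounts (n = n₀ + Σ ν·ξ):
  V: 497.4 − 1(329.8) − 1(114.9) = 52.73
  P: 1883 − 3(329.8) − 1(114.9) = 778.3
  U: 0 + 1(329.8) = 329.8
  Q: 0 + 1(114.9) = 114.9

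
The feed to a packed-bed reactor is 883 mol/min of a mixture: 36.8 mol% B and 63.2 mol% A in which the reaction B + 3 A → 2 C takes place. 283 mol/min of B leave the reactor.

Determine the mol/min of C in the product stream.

83.9 mol/min

For B: n = n₀ − 1ξ → 283 = 324.9 − 1ξ, giving ξ = 41.94 mol/min.
Outlet amounts (n = n₀ + ν ξ):
  B: 324.9 − 1(41.94) = 283
  A: 558.1 − 3(41.94) = 432.2
  C: 0 + 2(41.94) = 83.89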